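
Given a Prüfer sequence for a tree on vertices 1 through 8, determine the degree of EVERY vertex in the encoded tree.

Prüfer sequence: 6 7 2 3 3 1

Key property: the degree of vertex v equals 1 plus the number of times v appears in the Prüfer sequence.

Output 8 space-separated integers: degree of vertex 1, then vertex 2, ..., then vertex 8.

p_1 = 6: count[6] becomes 1
p_2 = 7: count[7] becomes 1
p_3 = 2: count[2] becomes 1
p_4 = 3: count[3] becomes 1
p_5 = 3: count[3] becomes 2
p_6 = 1: count[1] becomes 1
Degrees (1 + count): deg[1]=1+1=2, deg[2]=1+1=2, deg[3]=1+2=3, deg[4]=1+0=1, deg[5]=1+0=1, deg[6]=1+1=2, deg[7]=1+1=2, deg[8]=1+0=1

Answer: 2 2 3 1 1 2 2 1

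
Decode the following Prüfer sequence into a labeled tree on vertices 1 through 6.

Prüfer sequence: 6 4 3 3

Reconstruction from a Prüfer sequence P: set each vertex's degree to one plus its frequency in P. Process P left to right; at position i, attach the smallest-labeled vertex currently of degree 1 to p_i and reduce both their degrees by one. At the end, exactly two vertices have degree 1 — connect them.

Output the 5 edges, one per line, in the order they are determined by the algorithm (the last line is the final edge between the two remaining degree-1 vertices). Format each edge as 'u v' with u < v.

Initial degrees: {1:1, 2:1, 3:3, 4:2, 5:1, 6:2}
Step 1: smallest deg-1 vertex = 1, p_1 = 6. Add edge {1,6}. Now deg[1]=0, deg[6]=1.
Step 2: smallest deg-1 vertex = 2, p_2 = 4. Add edge {2,4}. Now deg[2]=0, deg[4]=1.
Step 3: smallest deg-1 vertex = 4, p_3 = 3. Add edge {3,4}. Now deg[4]=0, deg[3]=2.
Step 4: smallest deg-1 vertex = 5, p_4 = 3. Add edge {3,5}. Now deg[5]=0, deg[3]=1.
Final: two remaining deg-1 vertices are 3, 6. Add edge {3,6}.

Answer: 1 6
2 4
3 4
3 5
3 6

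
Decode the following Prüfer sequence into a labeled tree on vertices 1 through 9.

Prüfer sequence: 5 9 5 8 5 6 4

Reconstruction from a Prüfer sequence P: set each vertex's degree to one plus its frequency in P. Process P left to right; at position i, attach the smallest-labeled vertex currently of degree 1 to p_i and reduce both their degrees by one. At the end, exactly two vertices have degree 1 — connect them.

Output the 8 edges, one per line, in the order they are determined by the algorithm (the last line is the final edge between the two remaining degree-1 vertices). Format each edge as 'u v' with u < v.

Initial degrees: {1:1, 2:1, 3:1, 4:2, 5:4, 6:2, 7:1, 8:2, 9:2}
Step 1: smallest deg-1 vertex = 1, p_1 = 5. Add edge {1,5}. Now deg[1]=0, deg[5]=3.
Step 2: smallest deg-1 vertex = 2, p_2 = 9. Add edge {2,9}. Now deg[2]=0, deg[9]=1.
Step 3: smallest deg-1 vertex = 3, p_3 = 5. Add edge {3,5}. Now deg[3]=0, deg[5]=2.
Step 4: smallest deg-1 vertex = 7, p_4 = 8. Add edge {7,8}. Now deg[7]=0, deg[8]=1.
Step 5: smallest deg-1 vertex = 8, p_5 = 5. Add edge {5,8}. Now deg[8]=0, deg[5]=1.
Step 6: smallest deg-1 vertex = 5, p_6 = 6. Add edge {5,6}. Now deg[5]=0, deg[6]=1.
Step 7: smallest deg-1 vertex = 6, p_7 = 4. Add edge {4,6}. Now deg[6]=0, deg[4]=1.
Final: two remaining deg-1 vertices are 4, 9. Add edge {4,9}.

Answer: 1 5
2 9
3 5
7 8
5 8
5 6
4 6
4 9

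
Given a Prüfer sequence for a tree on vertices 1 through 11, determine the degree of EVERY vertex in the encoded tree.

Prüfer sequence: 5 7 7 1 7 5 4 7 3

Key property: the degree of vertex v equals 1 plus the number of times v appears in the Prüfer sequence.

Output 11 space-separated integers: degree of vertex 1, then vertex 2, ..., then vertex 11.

Answer: 2 1 2 2 3 1 5 1 1 1 1

Derivation:
p_1 = 5: count[5] becomes 1
p_2 = 7: count[7] becomes 1
p_3 = 7: count[7] becomes 2
p_4 = 1: count[1] becomes 1
p_5 = 7: count[7] becomes 3
p_6 = 5: count[5] becomes 2
p_7 = 4: count[4] becomes 1
p_8 = 7: count[7] becomes 4
p_9 = 3: count[3] becomes 1
Degrees (1 + count): deg[1]=1+1=2, deg[2]=1+0=1, deg[3]=1+1=2, deg[4]=1+1=2, deg[5]=1+2=3, deg[6]=1+0=1, deg[7]=1+4=5, deg[8]=1+0=1, deg[9]=1+0=1, deg[10]=1+0=1, deg[11]=1+0=1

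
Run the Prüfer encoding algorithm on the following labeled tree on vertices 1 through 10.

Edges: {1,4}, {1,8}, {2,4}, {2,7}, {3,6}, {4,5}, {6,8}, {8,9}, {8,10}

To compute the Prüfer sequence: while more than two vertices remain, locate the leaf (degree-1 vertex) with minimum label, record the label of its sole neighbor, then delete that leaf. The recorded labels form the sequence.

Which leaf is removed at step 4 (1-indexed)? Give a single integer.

Answer: 7

Derivation:
Step 1: current leaves = {3,5,7,9,10}. Remove leaf 3 (neighbor: 6).
Step 2: current leaves = {5,6,7,9,10}. Remove leaf 5 (neighbor: 4).
Step 3: current leaves = {6,7,9,10}. Remove leaf 6 (neighbor: 8).
Step 4: current leaves = {7,9,10}. Remove leaf 7 (neighbor: 2).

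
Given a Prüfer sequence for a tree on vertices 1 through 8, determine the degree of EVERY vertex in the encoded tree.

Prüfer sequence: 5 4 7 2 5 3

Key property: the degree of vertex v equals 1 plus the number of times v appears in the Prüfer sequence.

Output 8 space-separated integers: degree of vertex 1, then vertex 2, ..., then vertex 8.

p_1 = 5: count[5] becomes 1
p_2 = 4: count[4] becomes 1
p_3 = 7: count[7] becomes 1
p_4 = 2: count[2] becomes 1
p_5 = 5: count[5] becomes 2
p_6 = 3: count[3] becomes 1
Degrees (1 + count): deg[1]=1+0=1, deg[2]=1+1=2, deg[3]=1+1=2, deg[4]=1+1=2, deg[5]=1+2=3, deg[6]=1+0=1, deg[7]=1+1=2, deg[8]=1+0=1

Answer: 1 2 2 2 3 1 2 1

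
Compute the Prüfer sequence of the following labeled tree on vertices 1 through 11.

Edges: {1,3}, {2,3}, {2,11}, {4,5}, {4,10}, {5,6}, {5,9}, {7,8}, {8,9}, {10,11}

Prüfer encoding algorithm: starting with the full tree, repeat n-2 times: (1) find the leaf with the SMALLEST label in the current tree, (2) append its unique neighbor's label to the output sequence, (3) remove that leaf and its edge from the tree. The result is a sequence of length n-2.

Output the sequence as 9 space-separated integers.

Answer: 3 2 11 5 8 9 5 4 10

Derivation:
Step 1: leaves = {1,6,7}. Remove smallest leaf 1, emit neighbor 3.
Step 2: leaves = {3,6,7}. Remove smallest leaf 3, emit neighbor 2.
Step 3: leaves = {2,6,7}. Remove smallest leaf 2, emit neighbor 11.
Step 4: leaves = {6,7,11}. Remove smallest leaf 6, emit neighbor 5.
Step 5: leaves = {7,11}. Remove smallest leaf 7, emit neighbor 8.
Step 6: leaves = {8,11}. Remove smallest leaf 8, emit neighbor 9.
Step 7: leaves = {9,11}. Remove smallest leaf 9, emit neighbor 5.
Step 8: leaves = {5,11}. Remove smallest leaf 5, emit neighbor 4.
Step 9: leaves = {4,11}. Remove smallest leaf 4, emit neighbor 10.
Done: 2 vertices remain (10, 11). Sequence = [3 2 11 5 8 9 5 4 10]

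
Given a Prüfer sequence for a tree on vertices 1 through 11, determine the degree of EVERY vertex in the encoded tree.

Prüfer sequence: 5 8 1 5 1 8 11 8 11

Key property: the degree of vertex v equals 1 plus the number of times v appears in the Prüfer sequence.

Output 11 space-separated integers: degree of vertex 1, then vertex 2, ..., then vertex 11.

Answer: 3 1 1 1 3 1 1 4 1 1 3

Derivation:
p_1 = 5: count[5] becomes 1
p_2 = 8: count[8] becomes 1
p_3 = 1: count[1] becomes 1
p_4 = 5: count[5] becomes 2
p_5 = 1: count[1] becomes 2
p_6 = 8: count[8] becomes 2
p_7 = 11: count[11] becomes 1
p_8 = 8: count[8] becomes 3
p_9 = 11: count[11] becomes 2
Degrees (1 + count): deg[1]=1+2=3, deg[2]=1+0=1, deg[3]=1+0=1, deg[4]=1+0=1, deg[5]=1+2=3, deg[6]=1+0=1, deg[7]=1+0=1, deg[8]=1+3=4, deg[9]=1+0=1, deg[10]=1+0=1, deg[11]=1+2=3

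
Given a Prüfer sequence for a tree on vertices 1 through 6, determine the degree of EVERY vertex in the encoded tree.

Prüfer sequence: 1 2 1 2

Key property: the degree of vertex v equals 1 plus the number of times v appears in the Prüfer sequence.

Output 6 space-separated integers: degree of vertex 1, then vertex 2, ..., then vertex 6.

p_1 = 1: count[1] becomes 1
p_2 = 2: count[2] becomes 1
p_3 = 1: count[1] becomes 2
p_4 = 2: count[2] becomes 2
Degrees (1 + count): deg[1]=1+2=3, deg[2]=1+2=3, deg[3]=1+0=1, deg[4]=1+0=1, deg[5]=1+0=1, deg[6]=1+0=1

Answer: 3 3 1 1 1 1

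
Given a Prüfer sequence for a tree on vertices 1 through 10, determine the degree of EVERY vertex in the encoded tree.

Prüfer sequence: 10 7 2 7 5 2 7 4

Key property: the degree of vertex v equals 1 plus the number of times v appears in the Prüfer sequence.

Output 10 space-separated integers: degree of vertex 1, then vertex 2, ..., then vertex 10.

Answer: 1 3 1 2 2 1 4 1 1 2

Derivation:
p_1 = 10: count[10] becomes 1
p_2 = 7: count[7] becomes 1
p_3 = 2: count[2] becomes 1
p_4 = 7: count[7] becomes 2
p_5 = 5: count[5] becomes 1
p_6 = 2: count[2] becomes 2
p_7 = 7: count[7] becomes 3
p_8 = 4: count[4] becomes 1
Degrees (1 + count): deg[1]=1+0=1, deg[2]=1+2=3, deg[3]=1+0=1, deg[4]=1+1=2, deg[5]=1+1=2, deg[6]=1+0=1, deg[7]=1+3=4, deg[8]=1+0=1, deg[9]=1+0=1, deg[10]=1+1=2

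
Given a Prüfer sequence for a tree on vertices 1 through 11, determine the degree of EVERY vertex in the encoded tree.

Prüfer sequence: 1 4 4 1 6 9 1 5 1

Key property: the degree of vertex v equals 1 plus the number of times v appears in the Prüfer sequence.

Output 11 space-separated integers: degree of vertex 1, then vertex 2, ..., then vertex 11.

p_1 = 1: count[1] becomes 1
p_2 = 4: count[4] becomes 1
p_3 = 4: count[4] becomes 2
p_4 = 1: count[1] becomes 2
p_5 = 6: count[6] becomes 1
p_6 = 9: count[9] becomes 1
p_7 = 1: count[1] becomes 3
p_8 = 5: count[5] becomes 1
p_9 = 1: count[1] becomes 4
Degrees (1 + count): deg[1]=1+4=5, deg[2]=1+0=1, deg[3]=1+0=1, deg[4]=1+2=3, deg[5]=1+1=2, deg[6]=1+1=2, deg[7]=1+0=1, deg[8]=1+0=1, deg[9]=1+1=2, deg[10]=1+0=1, deg[11]=1+0=1

Answer: 5 1 1 3 2 2 1 1 2 1 1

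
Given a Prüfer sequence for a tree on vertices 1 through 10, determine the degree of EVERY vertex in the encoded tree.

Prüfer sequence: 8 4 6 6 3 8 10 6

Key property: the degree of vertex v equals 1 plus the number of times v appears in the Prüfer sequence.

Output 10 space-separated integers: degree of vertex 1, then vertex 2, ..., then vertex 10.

p_1 = 8: count[8] becomes 1
p_2 = 4: count[4] becomes 1
p_3 = 6: count[6] becomes 1
p_4 = 6: count[6] becomes 2
p_5 = 3: count[3] becomes 1
p_6 = 8: count[8] becomes 2
p_7 = 10: count[10] becomes 1
p_8 = 6: count[6] becomes 3
Degrees (1 + count): deg[1]=1+0=1, deg[2]=1+0=1, deg[3]=1+1=2, deg[4]=1+1=2, deg[5]=1+0=1, deg[6]=1+3=4, deg[7]=1+0=1, deg[8]=1+2=3, deg[9]=1+0=1, deg[10]=1+1=2

Answer: 1 1 2 2 1 4 1 3 1 2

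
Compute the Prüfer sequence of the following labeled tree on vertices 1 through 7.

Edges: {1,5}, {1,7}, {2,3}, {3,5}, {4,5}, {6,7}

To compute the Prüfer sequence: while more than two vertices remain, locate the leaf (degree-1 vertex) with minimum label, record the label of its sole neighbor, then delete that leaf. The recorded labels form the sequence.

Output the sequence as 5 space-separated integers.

Step 1: leaves = {2,4,6}. Remove smallest leaf 2, emit neighbor 3.
Step 2: leaves = {3,4,6}. Remove smallest leaf 3, emit neighbor 5.
Step 3: leaves = {4,6}. Remove smallest leaf 4, emit neighbor 5.
Step 4: leaves = {5,6}. Remove smallest leaf 5, emit neighbor 1.
Step 5: leaves = {1,6}. Remove smallest leaf 1, emit neighbor 7.
Done: 2 vertices remain (6, 7). Sequence = [3 5 5 1 7]

Answer: 3 5 5 1 7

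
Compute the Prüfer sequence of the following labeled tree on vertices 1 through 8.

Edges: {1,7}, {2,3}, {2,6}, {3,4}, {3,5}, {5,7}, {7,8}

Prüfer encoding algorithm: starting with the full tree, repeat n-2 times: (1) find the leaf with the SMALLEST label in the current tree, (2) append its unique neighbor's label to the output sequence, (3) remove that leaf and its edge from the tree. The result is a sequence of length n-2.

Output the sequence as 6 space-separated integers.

Answer: 7 3 2 3 5 7

Derivation:
Step 1: leaves = {1,4,6,8}. Remove smallest leaf 1, emit neighbor 7.
Step 2: leaves = {4,6,8}. Remove smallest leaf 4, emit neighbor 3.
Step 3: leaves = {6,8}. Remove smallest leaf 6, emit neighbor 2.
Step 4: leaves = {2,8}. Remove smallest leaf 2, emit neighbor 3.
Step 5: leaves = {3,8}. Remove smallest leaf 3, emit neighbor 5.
Step 6: leaves = {5,8}. Remove smallest leaf 5, emit neighbor 7.
Done: 2 vertices remain (7, 8). Sequence = [7 3 2 3 5 7]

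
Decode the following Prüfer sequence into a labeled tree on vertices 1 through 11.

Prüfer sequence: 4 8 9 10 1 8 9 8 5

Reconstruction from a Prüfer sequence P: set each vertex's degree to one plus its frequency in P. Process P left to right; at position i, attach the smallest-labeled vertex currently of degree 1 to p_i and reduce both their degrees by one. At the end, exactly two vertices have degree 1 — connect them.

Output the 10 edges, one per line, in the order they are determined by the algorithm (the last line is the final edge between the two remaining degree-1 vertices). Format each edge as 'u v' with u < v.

Initial degrees: {1:2, 2:1, 3:1, 4:2, 5:2, 6:1, 7:1, 8:4, 9:3, 10:2, 11:1}
Step 1: smallest deg-1 vertex = 2, p_1 = 4. Add edge {2,4}. Now deg[2]=0, deg[4]=1.
Step 2: smallest deg-1 vertex = 3, p_2 = 8. Add edge {3,8}. Now deg[3]=0, deg[8]=3.
Step 3: smallest deg-1 vertex = 4, p_3 = 9. Add edge {4,9}. Now deg[4]=0, deg[9]=2.
Step 4: smallest deg-1 vertex = 6, p_4 = 10. Add edge {6,10}. Now deg[6]=0, deg[10]=1.
Step 5: smallest deg-1 vertex = 7, p_5 = 1. Add edge {1,7}. Now deg[7]=0, deg[1]=1.
Step 6: smallest deg-1 vertex = 1, p_6 = 8. Add edge {1,8}. Now deg[1]=0, deg[8]=2.
Step 7: smallest deg-1 vertex = 10, p_7 = 9. Add edge {9,10}. Now deg[10]=0, deg[9]=1.
Step 8: smallest deg-1 vertex = 9, p_8 = 8. Add edge {8,9}. Now deg[9]=0, deg[8]=1.
Step 9: smallest deg-1 vertex = 8, p_9 = 5. Add edge {5,8}. Now deg[8]=0, deg[5]=1.
Final: two remaining deg-1 vertices are 5, 11. Add edge {5,11}.

Answer: 2 4
3 8
4 9
6 10
1 7
1 8
9 10
8 9
5 8
5 11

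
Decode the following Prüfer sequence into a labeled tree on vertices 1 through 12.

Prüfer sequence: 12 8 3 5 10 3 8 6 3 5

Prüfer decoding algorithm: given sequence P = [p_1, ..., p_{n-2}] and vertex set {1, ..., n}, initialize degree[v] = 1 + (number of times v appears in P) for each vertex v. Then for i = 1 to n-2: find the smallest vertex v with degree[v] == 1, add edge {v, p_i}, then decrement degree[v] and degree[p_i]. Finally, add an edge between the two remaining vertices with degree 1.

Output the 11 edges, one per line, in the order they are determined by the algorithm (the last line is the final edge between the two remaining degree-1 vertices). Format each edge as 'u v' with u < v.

Initial degrees: {1:1, 2:1, 3:4, 4:1, 5:3, 6:2, 7:1, 8:3, 9:1, 10:2, 11:1, 12:2}
Step 1: smallest deg-1 vertex = 1, p_1 = 12. Add edge {1,12}. Now deg[1]=0, deg[12]=1.
Step 2: smallest deg-1 vertex = 2, p_2 = 8. Add edge {2,8}. Now deg[2]=0, deg[8]=2.
Step 3: smallest deg-1 vertex = 4, p_3 = 3. Add edge {3,4}. Now deg[4]=0, deg[3]=3.
Step 4: smallest deg-1 vertex = 7, p_4 = 5. Add edge {5,7}. Now deg[7]=0, deg[5]=2.
Step 5: smallest deg-1 vertex = 9, p_5 = 10. Add edge {9,10}. Now deg[9]=0, deg[10]=1.
Step 6: smallest deg-1 vertex = 10, p_6 = 3. Add edge {3,10}. Now deg[10]=0, deg[3]=2.
Step 7: smallest deg-1 vertex = 11, p_7 = 8. Add edge {8,11}. Now deg[11]=0, deg[8]=1.
Step 8: smallest deg-1 vertex = 8, p_8 = 6. Add edge {6,8}. Now deg[8]=0, deg[6]=1.
Step 9: smallest deg-1 vertex = 6, p_9 = 3. Add edge {3,6}. Now deg[6]=0, deg[3]=1.
Step 10: smallest deg-1 vertex = 3, p_10 = 5. Add edge {3,5}. Now deg[3]=0, deg[5]=1.
Final: two remaining deg-1 vertices are 5, 12. Add edge {5,12}.

Answer: 1 12
2 8
3 4
5 7
9 10
3 10
8 11
6 8
3 6
3 5
5 12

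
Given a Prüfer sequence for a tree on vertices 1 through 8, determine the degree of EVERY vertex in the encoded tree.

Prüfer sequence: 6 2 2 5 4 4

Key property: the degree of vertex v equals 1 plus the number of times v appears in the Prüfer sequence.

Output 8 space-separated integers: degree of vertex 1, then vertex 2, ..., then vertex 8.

p_1 = 6: count[6] becomes 1
p_2 = 2: count[2] becomes 1
p_3 = 2: count[2] becomes 2
p_4 = 5: count[5] becomes 1
p_5 = 4: count[4] becomes 1
p_6 = 4: count[4] becomes 2
Degrees (1 + count): deg[1]=1+0=1, deg[2]=1+2=3, deg[3]=1+0=1, deg[4]=1+2=3, deg[5]=1+1=2, deg[6]=1+1=2, deg[7]=1+0=1, deg[8]=1+0=1

Answer: 1 3 1 3 2 2 1 1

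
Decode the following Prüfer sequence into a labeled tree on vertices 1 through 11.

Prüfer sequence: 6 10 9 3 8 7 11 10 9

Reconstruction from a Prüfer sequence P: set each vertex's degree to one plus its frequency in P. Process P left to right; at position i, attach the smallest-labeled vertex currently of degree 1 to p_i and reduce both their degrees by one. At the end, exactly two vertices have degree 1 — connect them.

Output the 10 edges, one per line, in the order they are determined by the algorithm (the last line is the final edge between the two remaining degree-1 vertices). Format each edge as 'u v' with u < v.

Initial degrees: {1:1, 2:1, 3:2, 4:1, 5:1, 6:2, 7:2, 8:2, 9:3, 10:3, 11:2}
Step 1: smallest deg-1 vertex = 1, p_1 = 6. Add edge {1,6}. Now deg[1]=0, deg[6]=1.
Step 2: smallest deg-1 vertex = 2, p_2 = 10. Add edge {2,10}. Now deg[2]=0, deg[10]=2.
Step 3: smallest deg-1 vertex = 4, p_3 = 9. Add edge {4,9}. Now deg[4]=0, deg[9]=2.
Step 4: smallest deg-1 vertex = 5, p_4 = 3. Add edge {3,5}. Now deg[5]=0, deg[3]=1.
Step 5: smallest deg-1 vertex = 3, p_5 = 8. Add edge {3,8}. Now deg[3]=0, deg[8]=1.
Step 6: smallest deg-1 vertex = 6, p_6 = 7. Add edge {6,7}. Now deg[6]=0, deg[7]=1.
Step 7: smallest deg-1 vertex = 7, p_7 = 11. Add edge {7,11}. Now deg[7]=0, deg[11]=1.
Step 8: smallest deg-1 vertex = 8, p_8 = 10. Add edge {8,10}. Now deg[8]=0, deg[10]=1.
Step 9: smallest deg-1 vertex = 10, p_9 = 9. Add edge {9,10}. Now deg[10]=0, deg[9]=1.
Final: two remaining deg-1 vertices are 9, 11. Add edge {9,11}.

Answer: 1 6
2 10
4 9
3 5
3 8
6 7
7 11
8 10
9 10
9 11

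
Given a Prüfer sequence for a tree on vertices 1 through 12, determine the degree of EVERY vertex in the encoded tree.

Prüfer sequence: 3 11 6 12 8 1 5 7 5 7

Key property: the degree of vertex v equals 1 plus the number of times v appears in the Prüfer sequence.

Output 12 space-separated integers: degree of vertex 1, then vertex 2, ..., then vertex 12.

Answer: 2 1 2 1 3 2 3 2 1 1 2 2

Derivation:
p_1 = 3: count[3] becomes 1
p_2 = 11: count[11] becomes 1
p_3 = 6: count[6] becomes 1
p_4 = 12: count[12] becomes 1
p_5 = 8: count[8] becomes 1
p_6 = 1: count[1] becomes 1
p_7 = 5: count[5] becomes 1
p_8 = 7: count[7] becomes 1
p_9 = 5: count[5] becomes 2
p_10 = 7: count[7] becomes 2
Degrees (1 + count): deg[1]=1+1=2, deg[2]=1+0=1, deg[3]=1+1=2, deg[4]=1+0=1, deg[5]=1+2=3, deg[6]=1+1=2, deg[7]=1+2=3, deg[8]=1+1=2, deg[9]=1+0=1, deg[10]=1+0=1, deg[11]=1+1=2, deg[12]=1+1=2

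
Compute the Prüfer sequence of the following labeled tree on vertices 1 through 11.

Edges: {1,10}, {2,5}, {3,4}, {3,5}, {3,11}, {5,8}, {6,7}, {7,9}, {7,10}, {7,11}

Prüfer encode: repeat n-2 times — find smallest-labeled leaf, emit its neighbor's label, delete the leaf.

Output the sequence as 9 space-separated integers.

Answer: 10 5 3 7 5 3 11 7 7

Derivation:
Step 1: leaves = {1,2,4,6,8,9}. Remove smallest leaf 1, emit neighbor 10.
Step 2: leaves = {2,4,6,8,9,10}. Remove smallest leaf 2, emit neighbor 5.
Step 3: leaves = {4,6,8,9,10}. Remove smallest leaf 4, emit neighbor 3.
Step 4: leaves = {6,8,9,10}. Remove smallest leaf 6, emit neighbor 7.
Step 5: leaves = {8,9,10}. Remove smallest leaf 8, emit neighbor 5.
Step 6: leaves = {5,9,10}. Remove smallest leaf 5, emit neighbor 3.
Step 7: leaves = {3,9,10}. Remove smallest leaf 3, emit neighbor 11.
Step 8: leaves = {9,10,11}. Remove smallest leaf 9, emit neighbor 7.
Step 9: leaves = {10,11}. Remove smallest leaf 10, emit neighbor 7.
Done: 2 vertices remain (7, 11). Sequence = [10 5 3 7 5 3 11 7 7]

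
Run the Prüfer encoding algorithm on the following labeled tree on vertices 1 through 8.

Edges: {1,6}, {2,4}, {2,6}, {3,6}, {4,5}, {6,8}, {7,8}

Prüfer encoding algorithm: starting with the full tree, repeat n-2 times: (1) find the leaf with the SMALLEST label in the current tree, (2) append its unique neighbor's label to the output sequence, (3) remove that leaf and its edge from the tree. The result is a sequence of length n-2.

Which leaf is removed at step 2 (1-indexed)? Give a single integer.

Step 1: current leaves = {1,3,5,7}. Remove leaf 1 (neighbor: 6).
Step 2: current leaves = {3,5,7}. Remove leaf 3 (neighbor: 6).

Answer: 3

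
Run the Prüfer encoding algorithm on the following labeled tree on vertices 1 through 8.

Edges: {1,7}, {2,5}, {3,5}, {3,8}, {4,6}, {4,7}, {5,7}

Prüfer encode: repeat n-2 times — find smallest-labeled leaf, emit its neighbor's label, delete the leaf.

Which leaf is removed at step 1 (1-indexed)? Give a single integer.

Step 1: current leaves = {1,2,6,8}. Remove leaf 1 (neighbor: 7).

Answer: 1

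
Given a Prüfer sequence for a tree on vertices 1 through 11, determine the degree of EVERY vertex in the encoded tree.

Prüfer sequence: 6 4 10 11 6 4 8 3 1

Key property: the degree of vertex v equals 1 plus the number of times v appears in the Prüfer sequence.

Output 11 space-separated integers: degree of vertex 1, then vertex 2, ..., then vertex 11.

p_1 = 6: count[6] becomes 1
p_2 = 4: count[4] becomes 1
p_3 = 10: count[10] becomes 1
p_4 = 11: count[11] becomes 1
p_5 = 6: count[6] becomes 2
p_6 = 4: count[4] becomes 2
p_7 = 8: count[8] becomes 1
p_8 = 3: count[3] becomes 1
p_9 = 1: count[1] becomes 1
Degrees (1 + count): deg[1]=1+1=2, deg[2]=1+0=1, deg[3]=1+1=2, deg[4]=1+2=3, deg[5]=1+0=1, deg[6]=1+2=3, deg[7]=1+0=1, deg[8]=1+1=2, deg[9]=1+0=1, deg[10]=1+1=2, deg[11]=1+1=2

Answer: 2 1 2 3 1 3 1 2 1 2 2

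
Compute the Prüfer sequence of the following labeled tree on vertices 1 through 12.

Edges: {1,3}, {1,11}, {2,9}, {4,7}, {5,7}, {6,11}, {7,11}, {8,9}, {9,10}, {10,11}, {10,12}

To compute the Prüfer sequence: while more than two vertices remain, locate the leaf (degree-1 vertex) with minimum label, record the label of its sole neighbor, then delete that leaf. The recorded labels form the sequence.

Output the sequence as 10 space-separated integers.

Answer: 9 1 11 7 7 11 11 9 10 10

Derivation:
Step 1: leaves = {2,3,4,5,6,8,12}. Remove smallest leaf 2, emit neighbor 9.
Step 2: leaves = {3,4,5,6,8,12}. Remove smallest leaf 3, emit neighbor 1.
Step 3: leaves = {1,4,5,6,8,12}. Remove smallest leaf 1, emit neighbor 11.
Step 4: leaves = {4,5,6,8,12}. Remove smallest leaf 4, emit neighbor 7.
Step 5: leaves = {5,6,8,12}. Remove smallest leaf 5, emit neighbor 7.
Step 6: leaves = {6,7,8,12}. Remove smallest leaf 6, emit neighbor 11.
Step 7: leaves = {7,8,12}. Remove smallest leaf 7, emit neighbor 11.
Step 8: leaves = {8,11,12}. Remove smallest leaf 8, emit neighbor 9.
Step 9: leaves = {9,11,12}. Remove smallest leaf 9, emit neighbor 10.
Step 10: leaves = {11,12}. Remove smallest leaf 11, emit neighbor 10.
Done: 2 vertices remain (10, 12). Sequence = [9 1 11 7 7 11 11 9 10 10]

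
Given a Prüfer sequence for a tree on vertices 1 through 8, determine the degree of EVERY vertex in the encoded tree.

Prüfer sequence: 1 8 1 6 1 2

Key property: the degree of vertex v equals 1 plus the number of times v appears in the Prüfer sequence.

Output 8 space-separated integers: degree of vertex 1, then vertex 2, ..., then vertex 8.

p_1 = 1: count[1] becomes 1
p_2 = 8: count[8] becomes 1
p_3 = 1: count[1] becomes 2
p_4 = 6: count[6] becomes 1
p_5 = 1: count[1] becomes 3
p_6 = 2: count[2] becomes 1
Degrees (1 + count): deg[1]=1+3=4, deg[2]=1+1=2, deg[3]=1+0=1, deg[4]=1+0=1, deg[5]=1+0=1, deg[6]=1+1=2, deg[7]=1+0=1, deg[8]=1+1=2

Answer: 4 2 1 1 1 2 1 2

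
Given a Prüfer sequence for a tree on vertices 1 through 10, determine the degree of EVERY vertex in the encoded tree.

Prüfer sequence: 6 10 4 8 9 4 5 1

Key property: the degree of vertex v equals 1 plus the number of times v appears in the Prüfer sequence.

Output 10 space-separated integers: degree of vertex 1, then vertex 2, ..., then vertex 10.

p_1 = 6: count[6] becomes 1
p_2 = 10: count[10] becomes 1
p_3 = 4: count[4] becomes 1
p_4 = 8: count[8] becomes 1
p_5 = 9: count[9] becomes 1
p_6 = 4: count[4] becomes 2
p_7 = 5: count[5] becomes 1
p_8 = 1: count[1] becomes 1
Degrees (1 + count): deg[1]=1+1=2, deg[2]=1+0=1, deg[3]=1+0=1, deg[4]=1+2=3, deg[5]=1+1=2, deg[6]=1+1=2, deg[7]=1+0=1, deg[8]=1+1=2, deg[9]=1+1=2, deg[10]=1+1=2

Answer: 2 1 1 3 2 2 1 2 2 2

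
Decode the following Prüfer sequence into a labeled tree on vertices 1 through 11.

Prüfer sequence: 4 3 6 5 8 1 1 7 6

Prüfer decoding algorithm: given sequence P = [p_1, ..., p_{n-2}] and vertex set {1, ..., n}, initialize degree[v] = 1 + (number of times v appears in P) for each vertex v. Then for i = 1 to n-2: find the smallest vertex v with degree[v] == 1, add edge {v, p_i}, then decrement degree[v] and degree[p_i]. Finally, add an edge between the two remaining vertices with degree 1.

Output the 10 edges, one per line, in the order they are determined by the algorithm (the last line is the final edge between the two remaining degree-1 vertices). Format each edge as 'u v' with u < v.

Initial degrees: {1:3, 2:1, 3:2, 4:2, 5:2, 6:3, 7:2, 8:2, 9:1, 10:1, 11:1}
Step 1: smallest deg-1 vertex = 2, p_1 = 4. Add edge {2,4}. Now deg[2]=0, deg[4]=1.
Step 2: smallest deg-1 vertex = 4, p_2 = 3. Add edge {3,4}. Now deg[4]=0, deg[3]=1.
Step 3: smallest deg-1 vertex = 3, p_3 = 6. Add edge {3,6}. Now deg[3]=0, deg[6]=2.
Step 4: smallest deg-1 vertex = 9, p_4 = 5. Add edge {5,9}. Now deg[9]=0, deg[5]=1.
Step 5: smallest deg-1 vertex = 5, p_5 = 8. Add edge {5,8}. Now deg[5]=0, deg[8]=1.
Step 6: smallest deg-1 vertex = 8, p_6 = 1. Add edge {1,8}. Now deg[8]=0, deg[1]=2.
Step 7: smallest deg-1 vertex = 10, p_7 = 1. Add edge {1,10}. Now deg[10]=0, deg[1]=1.
Step 8: smallest deg-1 vertex = 1, p_8 = 7. Add edge {1,7}. Now deg[1]=0, deg[7]=1.
Step 9: smallest deg-1 vertex = 7, p_9 = 6. Add edge {6,7}. Now deg[7]=0, deg[6]=1.
Final: two remaining deg-1 vertices are 6, 11. Add edge {6,11}.

Answer: 2 4
3 4
3 6
5 9
5 8
1 8
1 10
1 7
6 7
6 11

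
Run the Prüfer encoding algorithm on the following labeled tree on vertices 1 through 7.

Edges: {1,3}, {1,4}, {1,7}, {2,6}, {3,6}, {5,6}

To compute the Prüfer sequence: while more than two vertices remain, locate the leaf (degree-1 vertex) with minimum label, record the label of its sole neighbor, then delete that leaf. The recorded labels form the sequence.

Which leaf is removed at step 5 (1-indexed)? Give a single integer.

Answer: 3

Derivation:
Step 1: current leaves = {2,4,5,7}. Remove leaf 2 (neighbor: 6).
Step 2: current leaves = {4,5,7}. Remove leaf 4 (neighbor: 1).
Step 3: current leaves = {5,7}. Remove leaf 5 (neighbor: 6).
Step 4: current leaves = {6,7}. Remove leaf 6 (neighbor: 3).
Step 5: current leaves = {3,7}. Remove leaf 3 (neighbor: 1).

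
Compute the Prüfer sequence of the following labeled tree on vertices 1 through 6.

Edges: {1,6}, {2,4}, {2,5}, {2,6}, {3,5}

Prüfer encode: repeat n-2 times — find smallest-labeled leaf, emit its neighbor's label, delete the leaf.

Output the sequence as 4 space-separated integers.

Answer: 6 5 2 2

Derivation:
Step 1: leaves = {1,3,4}. Remove smallest leaf 1, emit neighbor 6.
Step 2: leaves = {3,4,6}. Remove smallest leaf 3, emit neighbor 5.
Step 3: leaves = {4,5,6}. Remove smallest leaf 4, emit neighbor 2.
Step 4: leaves = {5,6}. Remove smallest leaf 5, emit neighbor 2.
Done: 2 vertices remain (2, 6). Sequence = [6 5 2 2]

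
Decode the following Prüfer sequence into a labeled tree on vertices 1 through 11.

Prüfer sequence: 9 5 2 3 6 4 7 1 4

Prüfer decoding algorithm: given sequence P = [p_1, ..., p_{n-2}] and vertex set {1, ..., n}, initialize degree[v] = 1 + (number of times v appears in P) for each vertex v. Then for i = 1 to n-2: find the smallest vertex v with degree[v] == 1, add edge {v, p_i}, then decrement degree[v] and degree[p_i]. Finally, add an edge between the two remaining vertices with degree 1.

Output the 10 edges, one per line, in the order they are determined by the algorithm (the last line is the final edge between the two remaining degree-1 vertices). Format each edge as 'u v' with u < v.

Answer: 8 9
5 9
2 5
2 3
3 6
4 6
7 10
1 7
1 4
4 11

Derivation:
Initial degrees: {1:2, 2:2, 3:2, 4:3, 5:2, 6:2, 7:2, 8:1, 9:2, 10:1, 11:1}
Step 1: smallest deg-1 vertex = 8, p_1 = 9. Add edge {8,9}. Now deg[8]=0, deg[9]=1.
Step 2: smallest deg-1 vertex = 9, p_2 = 5. Add edge {5,9}. Now deg[9]=0, deg[5]=1.
Step 3: smallest deg-1 vertex = 5, p_3 = 2. Add edge {2,5}. Now deg[5]=0, deg[2]=1.
Step 4: smallest deg-1 vertex = 2, p_4 = 3. Add edge {2,3}. Now deg[2]=0, deg[3]=1.
Step 5: smallest deg-1 vertex = 3, p_5 = 6. Add edge {3,6}. Now deg[3]=0, deg[6]=1.
Step 6: smallest deg-1 vertex = 6, p_6 = 4. Add edge {4,6}. Now deg[6]=0, deg[4]=2.
Step 7: smallest deg-1 vertex = 10, p_7 = 7. Add edge {7,10}. Now deg[10]=0, deg[7]=1.
Step 8: smallest deg-1 vertex = 7, p_8 = 1. Add edge {1,7}. Now deg[7]=0, deg[1]=1.
Step 9: smallest deg-1 vertex = 1, p_9 = 4. Add edge {1,4}. Now deg[1]=0, deg[4]=1.
Final: two remaining deg-1 vertices are 4, 11. Add edge {4,11}.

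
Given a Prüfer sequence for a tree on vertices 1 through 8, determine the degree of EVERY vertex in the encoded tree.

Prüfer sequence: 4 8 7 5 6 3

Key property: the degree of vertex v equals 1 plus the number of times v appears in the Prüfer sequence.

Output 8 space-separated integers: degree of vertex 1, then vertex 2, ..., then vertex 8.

p_1 = 4: count[4] becomes 1
p_2 = 8: count[8] becomes 1
p_3 = 7: count[7] becomes 1
p_4 = 5: count[5] becomes 1
p_5 = 6: count[6] becomes 1
p_6 = 3: count[3] becomes 1
Degrees (1 + count): deg[1]=1+0=1, deg[2]=1+0=1, deg[3]=1+1=2, deg[4]=1+1=2, deg[5]=1+1=2, deg[6]=1+1=2, deg[7]=1+1=2, deg[8]=1+1=2

Answer: 1 1 2 2 2 2 2 2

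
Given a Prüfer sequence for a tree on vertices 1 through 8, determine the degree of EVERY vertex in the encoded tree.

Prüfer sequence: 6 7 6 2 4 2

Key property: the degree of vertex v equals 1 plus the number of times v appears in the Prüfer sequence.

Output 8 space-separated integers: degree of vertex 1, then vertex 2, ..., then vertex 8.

Answer: 1 3 1 2 1 3 2 1

Derivation:
p_1 = 6: count[6] becomes 1
p_2 = 7: count[7] becomes 1
p_3 = 6: count[6] becomes 2
p_4 = 2: count[2] becomes 1
p_5 = 4: count[4] becomes 1
p_6 = 2: count[2] becomes 2
Degrees (1 + count): deg[1]=1+0=1, deg[2]=1+2=3, deg[3]=1+0=1, deg[4]=1+1=2, deg[5]=1+0=1, deg[6]=1+2=3, deg[7]=1+1=2, deg[8]=1+0=1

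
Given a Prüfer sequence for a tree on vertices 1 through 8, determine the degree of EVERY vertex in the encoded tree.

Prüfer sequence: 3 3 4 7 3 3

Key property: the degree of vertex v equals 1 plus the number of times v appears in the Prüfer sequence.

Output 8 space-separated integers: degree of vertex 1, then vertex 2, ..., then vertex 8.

p_1 = 3: count[3] becomes 1
p_2 = 3: count[3] becomes 2
p_3 = 4: count[4] becomes 1
p_4 = 7: count[7] becomes 1
p_5 = 3: count[3] becomes 3
p_6 = 3: count[3] becomes 4
Degrees (1 + count): deg[1]=1+0=1, deg[2]=1+0=1, deg[3]=1+4=5, deg[4]=1+1=2, deg[5]=1+0=1, deg[6]=1+0=1, deg[7]=1+1=2, deg[8]=1+0=1

Answer: 1 1 5 2 1 1 2 1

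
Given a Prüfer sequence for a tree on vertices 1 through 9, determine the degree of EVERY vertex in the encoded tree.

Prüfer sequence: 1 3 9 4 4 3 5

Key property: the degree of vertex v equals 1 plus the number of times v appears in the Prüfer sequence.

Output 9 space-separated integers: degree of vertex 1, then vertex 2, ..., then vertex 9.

p_1 = 1: count[1] becomes 1
p_2 = 3: count[3] becomes 1
p_3 = 9: count[9] becomes 1
p_4 = 4: count[4] becomes 1
p_5 = 4: count[4] becomes 2
p_6 = 3: count[3] becomes 2
p_7 = 5: count[5] becomes 1
Degrees (1 + count): deg[1]=1+1=2, deg[2]=1+0=1, deg[3]=1+2=3, deg[4]=1+2=3, deg[5]=1+1=2, deg[6]=1+0=1, deg[7]=1+0=1, deg[8]=1+0=1, deg[9]=1+1=2

Answer: 2 1 3 3 2 1 1 1 2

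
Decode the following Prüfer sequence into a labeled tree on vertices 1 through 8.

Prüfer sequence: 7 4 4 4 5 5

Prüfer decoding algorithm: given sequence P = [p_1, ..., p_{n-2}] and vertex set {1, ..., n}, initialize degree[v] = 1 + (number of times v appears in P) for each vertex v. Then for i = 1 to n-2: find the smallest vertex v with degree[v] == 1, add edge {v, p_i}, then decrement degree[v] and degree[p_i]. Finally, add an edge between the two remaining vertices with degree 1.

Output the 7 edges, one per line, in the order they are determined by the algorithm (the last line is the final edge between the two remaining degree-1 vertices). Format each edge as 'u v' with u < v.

Answer: 1 7
2 4
3 4
4 6
4 5
5 7
5 8

Derivation:
Initial degrees: {1:1, 2:1, 3:1, 4:4, 5:3, 6:1, 7:2, 8:1}
Step 1: smallest deg-1 vertex = 1, p_1 = 7. Add edge {1,7}. Now deg[1]=0, deg[7]=1.
Step 2: smallest deg-1 vertex = 2, p_2 = 4. Add edge {2,4}. Now deg[2]=0, deg[4]=3.
Step 3: smallest deg-1 vertex = 3, p_3 = 4. Add edge {3,4}. Now deg[3]=0, deg[4]=2.
Step 4: smallest deg-1 vertex = 6, p_4 = 4. Add edge {4,6}. Now deg[6]=0, deg[4]=1.
Step 5: smallest deg-1 vertex = 4, p_5 = 5. Add edge {4,5}. Now deg[4]=0, deg[5]=2.
Step 6: smallest deg-1 vertex = 7, p_6 = 5. Add edge {5,7}. Now deg[7]=0, deg[5]=1.
Final: two remaining deg-1 vertices are 5, 8. Add edge {5,8}.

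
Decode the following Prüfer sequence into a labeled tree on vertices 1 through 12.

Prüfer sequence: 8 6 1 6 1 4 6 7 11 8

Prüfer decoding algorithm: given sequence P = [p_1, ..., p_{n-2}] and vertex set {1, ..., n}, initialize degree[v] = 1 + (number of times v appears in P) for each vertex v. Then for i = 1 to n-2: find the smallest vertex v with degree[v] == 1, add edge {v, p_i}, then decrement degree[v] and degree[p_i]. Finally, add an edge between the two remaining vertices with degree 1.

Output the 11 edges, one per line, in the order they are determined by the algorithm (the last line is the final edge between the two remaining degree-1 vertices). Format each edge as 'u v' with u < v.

Initial degrees: {1:3, 2:1, 3:1, 4:2, 5:1, 6:4, 7:2, 8:3, 9:1, 10:1, 11:2, 12:1}
Step 1: smallest deg-1 vertex = 2, p_1 = 8. Add edge {2,8}. Now deg[2]=0, deg[8]=2.
Step 2: smallest deg-1 vertex = 3, p_2 = 6. Add edge {3,6}. Now deg[3]=0, deg[6]=3.
Step 3: smallest deg-1 vertex = 5, p_3 = 1. Add edge {1,5}. Now deg[5]=0, deg[1]=2.
Step 4: smallest deg-1 vertex = 9, p_4 = 6. Add edge {6,9}. Now deg[9]=0, deg[6]=2.
Step 5: smallest deg-1 vertex = 10, p_5 = 1. Add edge {1,10}. Now deg[10]=0, deg[1]=1.
Step 6: smallest deg-1 vertex = 1, p_6 = 4. Add edge {1,4}. Now deg[1]=0, deg[4]=1.
Step 7: smallest deg-1 vertex = 4, p_7 = 6. Add edge {4,6}. Now deg[4]=0, deg[6]=1.
Step 8: smallest deg-1 vertex = 6, p_8 = 7. Add edge {6,7}. Now deg[6]=0, deg[7]=1.
Step 9: smallest deg-1 vertex = 7, p_9 = 11. Add edge {7,11}. Now deg[7]=0, deg[11]=1.
Step 10: smallest deg-1 vertex = 11, p_10 = 8. Add edge {8,11}. Now deg[11]=0, deg[8]=1.
Final: two remaining deg-1 vertices are 8, 12. Add edge {8,12}.

Answer: 2 8
3 6
1 5
6 9
1 10
1 4
4 6
6 7
7 11
8 11
8 12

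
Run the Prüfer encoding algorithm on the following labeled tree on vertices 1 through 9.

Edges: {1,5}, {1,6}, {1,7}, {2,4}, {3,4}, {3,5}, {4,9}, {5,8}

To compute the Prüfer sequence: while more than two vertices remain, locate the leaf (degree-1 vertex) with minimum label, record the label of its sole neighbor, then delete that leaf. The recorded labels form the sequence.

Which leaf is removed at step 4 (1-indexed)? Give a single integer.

Answer: 1

Derivation:
Step 1: current leaves = {2,6,7,8,9}. Remove leaf 2 (neighbor: 4).
Step 2: current leaves = {6,7,8,9}. Remove leaf 6 (neighbor: 1).
Step 3: current leaves = {7,8,9}. Remove leaf 7 (neighbor: 1).
Step 4: current leaves = {1,8,9}. Remove leaf 1 (neighbor: 5).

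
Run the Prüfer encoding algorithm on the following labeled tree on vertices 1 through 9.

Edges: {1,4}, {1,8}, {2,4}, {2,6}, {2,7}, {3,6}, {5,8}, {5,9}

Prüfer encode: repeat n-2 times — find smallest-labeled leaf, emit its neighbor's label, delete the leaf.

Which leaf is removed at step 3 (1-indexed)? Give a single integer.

Step 1: current leaves = {3,7,9}. Remove leaf 3 (neighbor: 6).
Step 2: current leaves = {6,7,9}. Remove leaf 6 (neighbor: 2).
Step 3: current leaves = {7,9}. Remove leaf 7 (neighbor: 2).

Answer: 7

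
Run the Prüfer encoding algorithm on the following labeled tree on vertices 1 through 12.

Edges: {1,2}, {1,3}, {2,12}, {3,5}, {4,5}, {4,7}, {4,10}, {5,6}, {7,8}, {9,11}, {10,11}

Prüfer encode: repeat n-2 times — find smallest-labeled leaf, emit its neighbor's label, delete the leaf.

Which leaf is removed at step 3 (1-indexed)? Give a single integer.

Answer: 7

Derivation:
Step 1: current leaves = {6,8,9,12}. Remove leaf 6 (neighbor: 5).
Step 2: current leaves = {8,9,12}. Remove leaf 8 (neighbor: 7).
Step 3: current leaves = {7,9,12}. Remove leaf 7 (neighbor: 4).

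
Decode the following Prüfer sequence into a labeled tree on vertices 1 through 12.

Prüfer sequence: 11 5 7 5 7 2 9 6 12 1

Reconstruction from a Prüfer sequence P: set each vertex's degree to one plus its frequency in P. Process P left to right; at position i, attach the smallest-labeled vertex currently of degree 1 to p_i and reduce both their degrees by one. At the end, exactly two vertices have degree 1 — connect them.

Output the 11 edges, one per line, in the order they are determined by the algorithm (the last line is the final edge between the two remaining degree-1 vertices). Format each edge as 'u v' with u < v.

Answer: 3 11
4 5
7 8
5 10
5 7
2 7
2 9
6 9
6 12
1 11
1 12

Derivation:
Initial degrees: {1:2, 2:2, 3:1, 4:1, 5:3, 6:2, 7:3, 8:1, 9:2, 10:1, 11:2, 12:2}
Step 1: smallest deg-1 vertex = 3, p_1 = 11. Add edge {3,11}. Now deg[3]=0, deg[11]=1.
Step 2: smallest deg-1 vertex = 4, p_2 = 5. Add edge {4,5}. Now deg[4]=0, deg[5]=2.
Step 3: smallest deg-1 vertex = 8, p_3 = 7. Add edge {7,8}. Now deg[8]=0, deg[7]=2.
Step 4: smallest deg-1 vertex = 10, p_4 = 5. Add edge {5,10}. Now deg[10]=0, deg[5]=1.
Step 5: smallest deg-1 vertex = 5, p_5 = 7. Add edge {5,7}. Now deg[5]=0, deg[7]=1.
Step 6: smallest deg-1 vertex = 7, p_6 = 2. Add edge {2,7}. Now deg[7]=0, deg[2]=1.
Step 7: smallest deg-1 vertex = 2, p_7 = 9. Add edge {2,9}. Now deg[2]=0, deg[9]=1.
Step 8: smallest deg-1 vertex = 9, p_8 = 6. Add edge {6,9}. Now deg[9]=0, deg[6]=1.
Step 9: smallest deg-1 vertex = 6, p_9 = 12. Add edge {6,12}. Now deg[6]=0, deg[12]=1.
Step 10: smallest deg-1 vertex = 11, p_10 = 1. Add edge {1,11}. Now deg[11]=0, deg[1]=1.
Final: two remaining deg-1 vertices are 1, 12. Add edge {1,12}.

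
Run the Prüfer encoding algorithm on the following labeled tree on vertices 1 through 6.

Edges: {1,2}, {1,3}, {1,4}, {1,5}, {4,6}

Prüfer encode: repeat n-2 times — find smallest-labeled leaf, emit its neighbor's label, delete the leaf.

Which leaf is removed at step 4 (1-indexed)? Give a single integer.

Answer: 1

Derivation:
Step 1: current leaves = {2,3,5,6}. Remove leaf 2 (neighbor: 1).
Step 2: current leaves = {3,5,6}. Remove leaf 3 (neighbor: 1).
Step 3: current leaves = {5,6}. Remove leaf 5 (neighbor: 1).
Step 4: current leaves = {1,6}. Remove leaf 1 (neighbor: 4).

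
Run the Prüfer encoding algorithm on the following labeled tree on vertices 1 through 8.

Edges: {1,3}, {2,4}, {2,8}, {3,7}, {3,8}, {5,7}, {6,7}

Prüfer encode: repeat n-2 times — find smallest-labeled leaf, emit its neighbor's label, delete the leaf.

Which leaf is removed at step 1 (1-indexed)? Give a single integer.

Answer: 1

Derivation:
Step 1: current leaves = {1,4,5,6}. Remove leaf 1 (neighbor: 3).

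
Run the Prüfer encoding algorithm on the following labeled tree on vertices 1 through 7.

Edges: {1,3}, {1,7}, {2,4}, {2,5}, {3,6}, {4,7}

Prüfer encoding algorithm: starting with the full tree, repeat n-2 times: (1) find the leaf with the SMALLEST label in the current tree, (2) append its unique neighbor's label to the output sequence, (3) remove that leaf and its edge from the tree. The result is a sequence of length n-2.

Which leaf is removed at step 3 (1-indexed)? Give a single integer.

Step 1: current leaves = {5,6}. Remove leaf 5 (neighbor: 2).
Step 2: current leaves = {2,6}. Remove leaf 2 (neighbor: 4).
Step 3: current leaves = {4,6}. Remove leaf 4 (neighbor: 7).

Answer: 4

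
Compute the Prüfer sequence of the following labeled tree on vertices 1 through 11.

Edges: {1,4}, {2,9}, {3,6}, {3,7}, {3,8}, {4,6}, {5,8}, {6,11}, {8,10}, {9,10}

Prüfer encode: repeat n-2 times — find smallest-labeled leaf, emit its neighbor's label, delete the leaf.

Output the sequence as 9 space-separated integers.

Answer: 4 9 6 8 3 10 8 3 6

Derivation:
Step 1: leaves = {1,2,5,7,11}. Remove smallest leaf 1, emit neighbor 4.
Step 2: leaves = {2,4,5,7,11}. Remove smallest leaf 2, emit neighbor 9.
Step 3: leaves = {4,5,7,9,11}. Remove smallest leaf 4, emit neighbor 6.
Step 4: leaves = {5,7,9,11}. Remove smallest leaf 5, emit neighbor 8.
Step 5: leaves = {7,9,11}. Remove smallest leaf 7, emit neighbor 3.
Step 6: leaves = {9,11}. Remove smallest leaf 9, emit neighbor 10.
Step 7: leaves = {10,11}. Remove smallest leaf 10, emit neighbor 8.
Step 8: leaves = {8,11}. Remove smallest leaf 8, emit neighbor 3.
Step 9: leaves = {3,11}. Remove smallest leaf 3, emit neighbor 6.
Done: 2 vertices remain (6, 11). Sequence = [4 9 6 8 3 10 8 3 6]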